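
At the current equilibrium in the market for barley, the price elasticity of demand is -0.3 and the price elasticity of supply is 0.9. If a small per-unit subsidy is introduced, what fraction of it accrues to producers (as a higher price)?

Producer share = 0.25

For a small subsidy around the equilibrium, the benefit split depends on the relative slopes, which at a point are proportional to the elasticities.
Buyer share = εs/(εs + |εd|) = 0.9/(0.9 + 0.3) = 0.75; seller share = |εd|/(εs + |εd|) = 0.25.
So producers capture 0.25 of the subsidy.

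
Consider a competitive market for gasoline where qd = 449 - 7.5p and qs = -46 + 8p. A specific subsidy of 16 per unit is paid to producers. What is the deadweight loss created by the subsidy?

Deadweight loss = 15360/31

Pre-subsidy: 449 - 7.5p = -46 + 8p gives p* = 990/31, q* = 6494/31.
With the subsidy, sellers receive ps = pb + 16 for each unit, where pb is the price buyers pay.
Supply in terms of pb becomes qs = -46 + 8(pb + 16) = 82 + 8pb. Setting this equal to demand: 449 - 7.5pb = 82 + 8pb, so pb = 734/31.
Sellers receive ps = 734/31 + 16 = 1230/31; q' = 449 − 7.5·(734/31) = 8414/31.
The subsidy expands output by 8414/31 − 6494/31 = 1920/31 past the efficient level; on those units the gap between marginal cost and willingness to pay runs from 0 up to 16.
DWL = ½ × 16 × 1920/31 = 15360/31.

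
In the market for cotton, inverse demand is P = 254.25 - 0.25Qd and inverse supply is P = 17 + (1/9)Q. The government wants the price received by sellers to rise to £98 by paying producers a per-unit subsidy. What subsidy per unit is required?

Required subsidy s = £26 per unit

At a seller price of 98, quantity supplied is -153 + 9·98 = 729.
Buyers absorb 729 only when they pay Pb = 254.25 − 0.25·729 = 72.
s = Ps − Pb = 98 − 72 = 26.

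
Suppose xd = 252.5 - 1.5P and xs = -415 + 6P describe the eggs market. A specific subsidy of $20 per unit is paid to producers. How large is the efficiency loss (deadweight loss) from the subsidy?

Deadweight loss = $240

Pre-subsidy: 252.5 - 1.5P = -415 + 6P gives P* = 89, x* = 119.
With the subsidy, sellers receive Ps = Pb + 20 for each unit, where Pb is the price buyers pay.
Supply in terms of Pb becomes xs = -415 + 6(Pb + 20) = -295 + 6Pb. Setting this equal to demand: 252.5 - 1.5Pb = -295 + 6Pb, so Pb = 73.
Sellers receive Ps = 73 + 20 = 93; x' = 252.5 − 1.5·73 = 143.
The subsidy expands output by 143 − 119 = 24 past the efficient level; on those units the gap between marginal cost and willingness to pay runs from 0 up to 20.
DWL = ½ × 20 × 24 = 240.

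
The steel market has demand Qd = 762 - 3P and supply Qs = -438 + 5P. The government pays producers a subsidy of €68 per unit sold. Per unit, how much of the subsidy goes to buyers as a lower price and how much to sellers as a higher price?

Pre-subsidy: 762 - 3P = -438 + 5P gives P* = 150, Q* = 312.
With the subsidy, sellers receive Ps = Pb + 68 for each unit, where Pb is the price buyers pay.
Supply in terms of Pb becomes Qs = -438 + 5(Pb + 68) = -98 + 5Pb. Setting this equal to demand: 762 - 3Pb = -98 + 5Pb, so Pb = 107.5.
Sellers receive Ps = 107.5 + 68 = 175.5; Q' = 762 − 3·107.5 = 439.5.
Buyers' price falls by P* − Pb = 150 − 107.5 = 42.5; sellers' price rises by Ps − P* = 175.5 − 150 = 25.5.

Buyers gain €42.5 per unit; sellers gain €25.5 per unit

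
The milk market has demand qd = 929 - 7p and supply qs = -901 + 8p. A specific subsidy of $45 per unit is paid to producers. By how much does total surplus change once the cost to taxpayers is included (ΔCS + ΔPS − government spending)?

Pre-subsidy: 929 - 7p = -901 + 8p gives p* = 122, q* = 75.
With the subsidy, sellers receive ps = pb + 45 for each unit, where pb is the price buyers pay.
Supply in terms of pb becomes qs = -901 + 8(pb + 45) = -541 + 8pb. Setting this equal to demand: 929 - 7pb = -541 + 8pb, so pb = 98.
Sellers receive ps = 98 + 45 = 143; q' = 929 − 7·98 = 243.
ΔCS = ½(75 + 243)(122 − 98) = 3816; ΔPS = ½(75 + 243)(143 − 122) = 3339.
Government spending = 45 × 243 = 10935.
Net change = 3816 + 3339 − 10935 = -3780. The loss equals the DWL triangle ½·45·168.

Net change in total surplus = -$3780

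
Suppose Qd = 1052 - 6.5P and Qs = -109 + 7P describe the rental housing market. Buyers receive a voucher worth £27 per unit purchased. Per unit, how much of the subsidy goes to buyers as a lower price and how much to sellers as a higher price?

Pre-subsidy: 1052 - 6.5P = -109 + 7P gives P* = 86, Q* = 493.
With the rebate, buyers effectively pay Pb = Ps − 27, where Ps is the price sellers receive.
Demand in terms of Ps becomes Qd = 1052 − 6.5(Ps − 27) = 1227.5 - 6.5Ps. Setting this equal to supply: 1227.5 - 6.5Ps = -109 + 7Ps, so Ps = 99.
Buyers pay Pb = 99 − 27 = 72; Q' = -109 + 7·99 = 584.
Buyers' price falls by P* − Pb = 86 − 72 = 14; sellers' price rises by Ps − P* = 99 − 86 = 13.

Buyers gain £14 per unit; sellers gain £13 per unit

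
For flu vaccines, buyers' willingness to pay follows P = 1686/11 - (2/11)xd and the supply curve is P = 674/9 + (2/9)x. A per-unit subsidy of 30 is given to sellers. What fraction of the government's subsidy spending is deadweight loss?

Pre-subsidy: 1686/11 - (2/11)x = 674/9 + (2/9)x gives x* = 194 and P* = 118.
With the subsidy, sellers receive Ps = Pb + 30 for each unit, where Pb is the price buyers pay.
On the curves, Pb = 1686/11 - (2/11)x and Ps = 674/9 + (2/9)x; the wedge Ps − Pb = 30 gives 674/9 + (2/9)x − (1686/11 - (2/11)x) = 30, so x' = 268.25.
Then Pb = 1686/11 − (2/11)·268.25 = 104.5 and Ps = 674/9 + (2/9)·268.25 = 134.5.
ΔCS = ½(194 + 268.25)(118 − 104.5) = 3120.1875; ΔPS = ½(194 + 268.25)(134.5 − 118) = 3813.5625.
Government spending = 30 × 268.25 = 8047.5.
DWL = ½ × 30 × (268.25 − 194) = 1113.75; fraction = 1113.75 / 8047.5 = 297/2146.

DWL / government spending = 297/2146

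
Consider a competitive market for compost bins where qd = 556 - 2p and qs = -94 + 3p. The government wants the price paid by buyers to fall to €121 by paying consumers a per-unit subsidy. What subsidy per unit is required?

At a buyer price of 121, quantity demanded is 556 − 2·121 = 314.
Sellers supply 314 only when they receive ps with -94 + 3·ps = 314, i.e. ps = 136.
s = ps − pb = 136 − 121 = 15.

Required subsidy s = €15 per unit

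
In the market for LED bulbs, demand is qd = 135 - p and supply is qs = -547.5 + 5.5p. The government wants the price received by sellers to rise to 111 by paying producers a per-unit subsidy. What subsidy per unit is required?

At a seller price of 111, quantity supplied is -547.5 + 5.5·111 = 63.
Buyers absorb 63 only when they pay pb with 135 − 1·pb = 63, i.e. pb = 72.
s = ps − pb = 111 − 72 = 39.

Required subsidy s = 39 per unit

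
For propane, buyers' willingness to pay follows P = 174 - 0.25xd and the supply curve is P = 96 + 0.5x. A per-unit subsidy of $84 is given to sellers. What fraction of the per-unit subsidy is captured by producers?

Pre-subsidy: 174 - 0.25x = 96 + 0.5x gives x* = 104 and P* = 148.
With the subsidy, sellers receive Ps = Pb + 84 for each unit, where Pb is the price buyers pay.
On the curves, Pb = 174 - 0.25x and Ps = 96 + 0.5x; the wedge Ps − Pb = 84 gives 96 + 0.5x − (174 - 0.25x) = 84, so x' = 216.
Then Pb = 174 − 0.25·216 = 120 and Ps = 96 + 0.5·216 = 204.
Buyers' price falls by P* − Pb = 148 − 120 = 28; sellers' price rises by Ps − P* = 204 − 148 = 56.
So producers capture 56/84 = 2/3 of each unit of subsidy.

Producer share = 2/3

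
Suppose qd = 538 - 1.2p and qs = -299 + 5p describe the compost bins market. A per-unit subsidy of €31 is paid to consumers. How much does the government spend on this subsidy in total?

Government cost = €12586

Pre-subsidy: 538 - 1.2p = -299 + 5p gives p* = 135, q* = 376.
With the rebate, buyers effectively pay pb = ps − 31, where ps is the price sellers receive.
Demand in terms of ps becomes qd = 538 − 1.2(ps − 31) = 575.2 - 1.2ps. Setting this equal to supply: 575.2 - 1.2ps = -299 + 5ps, so ps = 141.
Buyers pay pb = 141 − 31 = 110; q' = -299 + 5·141 = 406.
Government outlay = subsidy × quantity = 31 × 406 = 12586.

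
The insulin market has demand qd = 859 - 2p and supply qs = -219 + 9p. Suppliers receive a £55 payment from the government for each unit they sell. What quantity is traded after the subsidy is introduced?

Pre-subsidy: 859 - 2p = -219 + 9p gives p* = 98, q* = 663.
With the subsidy, sellers receive ps = pb + 55 for each unit, where pb is the price buyers pay.
Supply in terms of pb becomes qs = -219 + 9(pb + 55) = 276 + 9pb. Setting this equal to demand: 859 - 2pb = 276 + 9pb, so pb = 53.
Sellers receive ps = 53 + 55 = 108; q' = 859 − 2·53 = 753.

q' = 753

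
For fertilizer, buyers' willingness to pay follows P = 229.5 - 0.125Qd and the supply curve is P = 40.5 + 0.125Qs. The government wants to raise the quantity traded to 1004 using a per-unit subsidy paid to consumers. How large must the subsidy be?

At Q = 1004, from the demand curve buyers pay Pb = 229.5 − 0.125·1004 = 104; from the supply curve sellers need Ps = 40.5 + 0.125·1004 = 166.
The subsidy must fill the gap: s = Ps − Pb = 166 − 104 = 62.

Required subsidy s = 62 per unit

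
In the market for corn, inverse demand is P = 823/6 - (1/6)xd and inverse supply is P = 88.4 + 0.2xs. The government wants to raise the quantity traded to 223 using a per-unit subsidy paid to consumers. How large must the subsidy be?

Required subsidy s = 33 per unit

At x = 223, from the demand curve buyers pay Pb = 823/6 − (1/6)·223 = 100; from the supply curve sellers need Ps = 88.4 + 0.2·223 = 133.
The subsidy must fill the gap: s = Ps − Pb = 133 − 100 = 33.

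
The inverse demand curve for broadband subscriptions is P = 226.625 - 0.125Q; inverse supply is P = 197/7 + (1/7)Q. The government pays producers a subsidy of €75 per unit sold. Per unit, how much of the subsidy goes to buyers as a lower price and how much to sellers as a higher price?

Buyers gain €35 per unit; sellers gain €40 per unit

Pre-subsidy: 226.625 - 0.125Q = 197/7 + (1/7)Q gives Q* = 741 and P* = 134.
With the subsidy, sellers receive Ps = Pb + 75 for each unit, where Pb is the price buyers pay.
On the curves, Pb = 226.625 - 0.125Q and Ps = 197/7 + (1/7)Q; the wedge Ps − Pb = 75 gives 197/7 + (1/7)Q − (226.625 - 0.125Q) = 75, so Q' = 1021.
Then Pb = 226.625 − 0.125·1021 = 99 and Ps = 197/7 + (1/7)·1021 = 174.
Buyers' price falls by P* − Pb = 134 − 99 = 35; sellers' price rises by Ps − P* = 174 − 134 = 40.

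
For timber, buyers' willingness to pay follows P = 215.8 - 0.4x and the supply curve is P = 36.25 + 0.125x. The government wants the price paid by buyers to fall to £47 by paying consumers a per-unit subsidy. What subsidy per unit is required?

At a buyer price of 47, quantity demanded is 539.5 − 2.5·47 = 422.
Sellers supply 422 only when they receive Ps = 36.25 + 0.125·422 = 89.
s = Ps − Pb = 89 − 47 = 42.

Required subsidy s = £42 per unit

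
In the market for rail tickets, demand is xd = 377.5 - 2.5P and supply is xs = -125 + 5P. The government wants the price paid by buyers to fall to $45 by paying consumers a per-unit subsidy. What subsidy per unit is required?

At a buyer price of 45, quantity demanded is 377.5 − 2.5·45 = 265.
Sellers supply 265 only when they receive Ps with -125 + 5·Ps = 265, i.e. Ps = 78.
s = Ps − Pb = 78 − 45 = 33.

Required subsidy s = $33 per unit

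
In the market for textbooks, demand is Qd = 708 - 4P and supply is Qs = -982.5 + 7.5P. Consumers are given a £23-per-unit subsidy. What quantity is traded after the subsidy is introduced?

Pre-subsidy: 708 - 4P = -982.5 + 7.5P gives P* = 147, Q* = 120.
With the rebate, buyers effectively pay Pb = Ps − 23, where Ps is the price sellers receive.
Demand in terms of Ps becomes Qd = 708 − 4(Ps − 23) = 800 - 4Ps. Setting this equal to supply: 800 - 4Ps = -982.5 + 7.5Ps, so Ps = 155.
Buyers pay Pb = 155 − 23 = 132; Q' = -982.5 + 7.5·155 = 180.

Q' = 180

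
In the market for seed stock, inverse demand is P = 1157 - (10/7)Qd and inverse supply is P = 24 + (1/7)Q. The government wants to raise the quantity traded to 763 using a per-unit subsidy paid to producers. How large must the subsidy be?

Required subsidy s = 66 per unit

At Q = 763, from the demand curve buyers pay Pb = 1157 − (10/7)·763 = 67; from the supply curve sellers need Ps = 24 + (1/7)·763 = 133.
The subsidy must fill the gap: s = Ps − Pb = 133 − 67 = 66.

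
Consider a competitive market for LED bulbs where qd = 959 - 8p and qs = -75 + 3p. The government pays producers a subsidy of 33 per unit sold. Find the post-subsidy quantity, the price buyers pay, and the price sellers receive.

q' = 279; buyers pay 85; sellers receive 118

Pre-subsidy: 959 - 8p = -75 + 3p gives p* = 94, q* = 207.
With the subsidy, sellers receive ps = pb + 33 for each unit, where pb is the price buyers pay.
Supply in terms of pb becomes qs = -75 + 3(pb + 33) = 24 + 3pb. Setting this equal to demand: 959 - 8pb = 24 + 3pb, so pb = 85.
Sellers receive ps = 85 + 33 = 118; q' = 959 − 8·85 = 279.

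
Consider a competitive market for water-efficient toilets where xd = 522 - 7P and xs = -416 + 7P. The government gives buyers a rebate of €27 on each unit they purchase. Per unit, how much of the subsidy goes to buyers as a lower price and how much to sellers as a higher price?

Pre-subsidy: 522 - 7P = -416 + 7P gives P* = 67, x* = 53.
With the rebate, buyers effectively pay Pb = Ps − 27, where Ps is the price sellers receive.
Demand in terms of Ps becomes xd = 522 − 7(Ps − 27) = 711 - 7Ps. Setting this equal to supply: 711 - 7Ps = -416 + 7Ps, so Ps = 80.5.
Buyers pay Pb = 80.5 − 27 = 53.5; x' = -416 + 7·80.5 = 147.5.
Buyers' price falls by P* − Pb = 67 − 53.5 = 13.5; sellers' price rises by Ps − P* = 80.5 − 67 = 13.5.

Buyers gain €13.5 per unit; sellers gain €13.5 per unit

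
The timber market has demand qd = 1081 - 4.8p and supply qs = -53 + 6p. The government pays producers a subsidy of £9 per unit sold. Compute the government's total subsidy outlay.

Government cost = £5409

Pre-subsidy: 1081 - 4.8p = -53 + 6p gives p* = 105, q* = 577.
With the subsidy, sellers receive ps = pb + 9 for each unit, where pb is the price buyers pay.
Supply in terms of pb becomes qs = -53 + 6(pb + 9) = 1 + 6pb. Setting this equal to demand: 1081 - 4.8pb = 1 + 6pb, so pb = 100.
Sellers receive ps = 100 + 9 = 109; q' = 1081 − 4.8·100 = 601.
Government outlay = subsidy × quantity = 9 × 601 = 5409.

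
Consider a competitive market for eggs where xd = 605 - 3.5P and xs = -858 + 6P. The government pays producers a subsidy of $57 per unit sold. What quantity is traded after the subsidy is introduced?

Pre-subsidy: 605 - 3.5P = -858 + 6P gives P* = 154, x* = 66.
With the subsidy, sellers receive Ps = Pb + 57 for each unit, where Pb is the price buyers pay.
Supply in terms of Pb becomes xs = -858 + 6(Pb + 57) = -516 + 6Pb. Setting this equal to demand: 605 - 3.5Pb = -516 + 6Pb, so Pb = 118.
Sellers receive Ps = 118 + 57 = 175; x' = 605 − 3.5·118 = 192.

x' = 192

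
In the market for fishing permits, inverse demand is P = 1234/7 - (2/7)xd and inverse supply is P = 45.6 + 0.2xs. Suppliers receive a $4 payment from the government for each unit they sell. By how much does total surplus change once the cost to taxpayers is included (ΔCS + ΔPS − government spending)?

Net change in total surplus = -280/17

Pre-subsidy: 1234/7 - (2/7)x = 45.6 + 0.2x gives x* = 4574/17 and P* = 1690/17.
With the subsidy, sellers receive Ps = Pb + 4 for each unit, where Pb is the price buyers pay.
On the curves, Pb = 1234/7 - (2/7)x and Ps = 45.6 + 0.2x; the wedge Ps − Pb = 4 gives 45.6 + 0.2x − (1234/7 - (2/7)x) = 4, so x' = 4714/17.
Then Pb = 1234/7 − (2/7)·(4714/17) = 1650/17 and Ps = 45.6 + 0.2·(4714/17) = 1718/17.
ΔCS = ½(4574/17 + 4714/17)(1690/17 − 1650/17) = 185760/289; ΔPS = ½(4574/17 + 4714/17)(1718/17 − 1690/17) = 130032/289.
Government spending = 4 × 4714/17 = 18856/17.
Net change = 185760/289 + 130032/289 − 18856/17 = -280/17. The loss equals the DWL triangle ½·4·140/17.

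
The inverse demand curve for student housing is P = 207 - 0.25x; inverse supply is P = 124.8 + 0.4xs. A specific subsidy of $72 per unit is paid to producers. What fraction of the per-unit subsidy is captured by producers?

Producer share = 8/13

Pre-subsidy: 207 - 0.25x = 124.8 + 0.4x gives x* = 1644/13 and P* = 2280/13.
With the subsidy, sellers receive Ps = Pb + 72 for each unit, where Pb is the price buyers pay.
On the curves, Pb = 207 - 0.25x and Ps = 124.8 + 0.4x; the wedge Ps − Pb = 72 gives 124.8 + 0.4x − (207 - 0.25x) = 72, so x' = 3084/13.
Then Pb = 207 − 0.25·(3084/13) = 1920/13 and Ps = 124.8 + 0.4·(3084/13) = 2856/13.
Buyers' price falls by P* − Pb = 2280/13 − 1920/13 = 360/13; sellers' price rises by Ps − P* = 2856/13 − 2280/13 = 576/13.
So producers capture (576/13)/72 = 8/13 of each unit of subsidy.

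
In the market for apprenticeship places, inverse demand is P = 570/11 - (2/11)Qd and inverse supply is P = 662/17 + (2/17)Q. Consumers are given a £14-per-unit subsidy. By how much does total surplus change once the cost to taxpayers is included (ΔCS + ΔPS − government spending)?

Net change in total surplus = -£327.25

Pre-subsidy: 570/11 - (2/11)Q = 662/17 + (2/17)Q gives Q* = 43 and P* = 44.
With the rebate, buyers effectively pay Pb = Ps − 14, where Ps is the price sellers receive.
On the curves, Pb = 570/11 - (2/11)Q and Ps = 662/17 + (2/17)Q; the wedge Ps − Pb = 14 gives 662/17 + (2/17)Q − (570/11 - (2/11)Q) = 14, so Q' = 89.75.
Then Pb = 570/11 − (2/11)·89.75 = 35.5 and Ps = 662/17 + (2/17)·89.75 = 49.5.
ΔCS = ½(43 + 89.75)(44 − 35.5) = 564.1875; ΔPS = ½(43 + 89.75)(49.5 − 44) = 365.0625.
Government spending = 14 × 89.75 = 1256.5.
Net change = 564.1875 + 365.0625 − 1256.5 = -327.25. The loss equals the DWL triangle ½·14·46.75.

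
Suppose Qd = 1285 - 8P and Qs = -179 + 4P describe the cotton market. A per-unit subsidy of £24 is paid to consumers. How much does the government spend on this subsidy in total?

Pre-subsidy: 1285 - 8P = -179 + 4P gives P* = 122, Q* = 309.
With the rebate, buyers effectively pay Pb = Ps − 24, where Ps is the price sellers receive.
Demand in terms of Ps becomes Qd = 1285 − 8(Ps − 24) = 1477 - 8Ps. Setting this equal to supply: 1477 - 8Ps = -179 + 4Ps, so Ps = 138.
Buyers pay Pb = 138 − 24 = 114; Q' = -179 + 4·138 = 373.
Government outlay = subsidy × quantity = 24 × 373 = 8952.

Government cost = £8952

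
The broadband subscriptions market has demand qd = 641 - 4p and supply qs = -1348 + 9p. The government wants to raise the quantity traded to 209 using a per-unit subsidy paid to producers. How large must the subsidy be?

At q = 209, invert demand for the buyer price: pb = (641 − 209)/4 = 108; invert supply for the seller price: ps = (209 − (-1348))/9 = 173.
The subsidy must fill the gap: s = ps − pb = 173 − 108 = 65.

Required subsidy s = 65 per unit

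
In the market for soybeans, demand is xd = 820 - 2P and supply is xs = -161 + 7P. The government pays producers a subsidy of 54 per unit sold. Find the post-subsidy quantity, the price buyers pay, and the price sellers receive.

x' = 686; buyers pay 67; sellers receive 121

Pre-subsidy: 820 - 2P = -161 + 7P gives P* = 109, x* = 602.
With the subsidy, sellers receive Ps = Pb + 54 for each unit, where Pb is the price buyers pay.
Supply in terms of Pb becomes xs = -161 + 7(Pb + 54) = 217 + 7Pb. Setting this equal to demand: 820 - 2Pb = 217 + 7Pb, so Pb = 67.
Sellers receive Ps = 67 + 54 = 121; x' = 820 − 2·67 = 686.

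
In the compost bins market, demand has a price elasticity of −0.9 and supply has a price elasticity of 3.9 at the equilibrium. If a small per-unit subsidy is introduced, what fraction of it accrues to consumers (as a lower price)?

For a small subsidy around the equilibrium, the benefit split depends on the relative slopes, which at a point are proportional to the elasticities.
Buyer share = εs/(εs + |εd|) = 3.9/(3.9 + 0.9) = 0.8125; seller share = |εd|/(εs + |εd|) = 0.1875.

Consumer share = 0.8125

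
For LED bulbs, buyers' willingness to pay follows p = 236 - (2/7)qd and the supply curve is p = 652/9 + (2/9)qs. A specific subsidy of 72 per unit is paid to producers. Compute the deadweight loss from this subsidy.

Pre-subsidy: 236 - (2/7)q = 652/9 + (2/9)q gives q* = 322 and p* = 144.
With the subsidy, sellers receive ps = pb + 72 for each unit, where pb is the price buyers pay.
On the curves, pb = 236 - (2/7)q and ps = 652/9 + (2/9)q; the wedge ps − pb = 72 gives 652/9 + (2/9)q − (236 - (2/7)q) = 72, so q' = 463.75.
Then pb = 236 − (2/7)·463.75 = 103.5 and ps = 652/9 + (2/9)·463.75 = 175.5.
The subsidy expands output by 463.75 − 322 = 141.75 past the efficient level; on those units the gap between marginal cost and willingness to pay runs from 0 up to 72.
DWL = ½ × 72 × 141.75 = 5103.

Deadweight loss = 5103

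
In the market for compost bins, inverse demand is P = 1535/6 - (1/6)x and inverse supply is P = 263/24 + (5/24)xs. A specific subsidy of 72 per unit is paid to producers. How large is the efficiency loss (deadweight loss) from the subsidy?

Deadweight loss = 6912

Pre-subsidy: 1535/6 - (1/6)x = 263/24 + (5/24)x gives x* = 653 and P* = 147.
With the subsidy, sellers receive Ps = Pb + 72 for each unit, where Pb is the price buyers pay.
On the curves, Pb = 1535/6 - (1/6)x and Ps = 263/24 + (5/24)x; the wedge Ps − Pb = 72 gives 263/24 + (5/24)x − (1535/6 - (1/6)x) = 72, so x' = 845.
Then Pb = 1535/6 − (1/6)·845 = 115 and Ps = 263/24 + (5/24)·845 = 187.
The subsidy expands output by 845 − 653 = 192 past the efficient level; on those units the gap between marginal cost and willingness to pay runs from 0 up to 72.
DWL = ½ × 72 × 192 = 6912.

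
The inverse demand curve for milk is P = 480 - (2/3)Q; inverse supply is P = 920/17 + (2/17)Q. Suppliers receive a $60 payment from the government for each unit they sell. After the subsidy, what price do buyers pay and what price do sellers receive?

Buyers pay $67; sellers receive $127

Pre-subsidy: 480 - (2/3)Q = 920/17 + (2/17)Q gives Q* = 543 and P* = 118.
With the subsidy, sellers receive Ps = Pb + 60 for each unit, where Pb is the price buyers pay.
On the curves, Pb = 480 - (2/3)Q and Ps = 920/17 + (2/17)Q; the wedge Ps − Pb = 60 gives 920/17 + (2/17)Q − (480 - (2/3)Q) = 60, so Q' = 619.5.
Then Pb = 480 − (2/3)·619.5 = 67 and Ps = 920/17 + (2/17)·619.5 = 127.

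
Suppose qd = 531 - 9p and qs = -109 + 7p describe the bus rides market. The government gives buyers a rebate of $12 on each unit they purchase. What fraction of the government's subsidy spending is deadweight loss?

Pre-subsidy: 531 - 9p = -109 + 7p gives p* = 40, q* = 171.
With the rebate, buyers effectively pay pb = ps − 12, where ps is the price sellers receive.
Demand in terms of ps becomes qd = 531 − 9(ps − 12) = 639 - 9ps. Setting this equal to supply: 639 - 9ps = -109 + 7ps, so ps = 46.75.
Buyers pay pb = 46.75 − 12 = 34.75; q' = -109 + 7·46.75 = 218.25.
ΔCS = ½(171 + 218.25)(40 − 34.75) = 1021.78125; ΔPS = ½(171 + 218.25)(46.75 − 40) = 1313.71875.
Government spending = 12 × 218.25 = 2619.
DWL = ½ × 12 × (218.25 − 171) = 283.5; fraction = 283.5 / 2619 = 21/194.

DWL / government spending = 21/194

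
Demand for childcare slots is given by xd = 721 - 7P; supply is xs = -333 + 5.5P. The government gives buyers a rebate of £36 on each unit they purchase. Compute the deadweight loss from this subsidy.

Deadweight loss = £1995.84

Pre-subsidy: 721 - 7P = -333 + 5.5P gives P* = 84.32, x* = 130.76.
With the rebate, buyers effectively pay Pb = Ps − 36, where Ps is the price sellers receive.
Demand in terms of Ps becomes xd = 721 − 7(Ps − 36) = 973 - 7Ps. Setting this equal to supply: 973 - 7Ps = -333 + 5.5Ps, so Ps = 104.48.
Buyers pay Pb = 104.48 − 36 = 68.48; x' = -333 + 5.5·104.48 = 241.64.
The subsidy expands output by 241.64 − 130.76 = 110.88 past the efficient level; on those units the gap between marginal cost and willingness to pay runs from 0 up to 36.
DWL = ½ × 36 × 110.88 = 1995.84.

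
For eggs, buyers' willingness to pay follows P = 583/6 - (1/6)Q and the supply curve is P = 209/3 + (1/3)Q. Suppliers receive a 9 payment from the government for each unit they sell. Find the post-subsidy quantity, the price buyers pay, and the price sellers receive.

Pre-subsidy: 583/6 - (1/6)Q = 209/3 + (1/3)Q gives Q* = 55 and P* = 88.
With the subsidy, sellers receive Ps = Pb + 9 for each unit, where Pb is the price buyers pay.
On the curves, Pb = 583/6 - (1/6)Q and Ps = 209/3 + (1/3)Q; the wedge Ps − Pb = 9 gives 209/3 + (1/3)Q − (583/6 - (1/6)Q) = 9, so Q' = 73.
Then Pb = 583/6 − (1/6)·73 = 85 and Ps = 209/3 + (1/3)·73 = 94.

Q' = 73; buyers pay 85; sellers receive 94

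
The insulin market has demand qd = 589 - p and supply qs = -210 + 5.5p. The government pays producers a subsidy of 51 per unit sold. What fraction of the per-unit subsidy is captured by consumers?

Pre-subsidy: 589 - p = -210 + 5.5p gives p* = 1598/13, q* = 6059/13.
With the subsidy, sellers receive ps = pb + 51 for each unit, where pb is the price buyers pay.
Supply in terms of pb becomes qs = -210 + 5.5(pb + 51) = 70.5 + 5.5pb. Setting this equal to demand: 589 - pb = 70.5 + 5.5pb, so pb = 1037/13.
Sellers receive ps = 1037/13 + 51 = 1700/13; q' = 589 − 1·(1037/13) = 6620/13.
Buyers' price falls by p* − pb = 1598/13 − 1037/13 = 561/13; sellers' price rises by ps − p* = 1700/13 − 1598/13 = 102/13.
So consumers capture (561/13)/51 = 11/13 of each unit of subsidy.

Consumer share = 11/13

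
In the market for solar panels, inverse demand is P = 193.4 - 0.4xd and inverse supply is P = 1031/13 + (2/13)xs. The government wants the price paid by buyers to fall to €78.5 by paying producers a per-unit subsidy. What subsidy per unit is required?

Required subsidy s = €45 per unit

At a buyer price of 78.5, quantity demanded is 483.5 − 2.5·78.5 = 287.25.
Sellers supply 287.25 only when they receive Ps = 1031/13 + (2/13)·287.25 = 123.5.
s = Ps − Pb = 123.5 − 78.5 = 45.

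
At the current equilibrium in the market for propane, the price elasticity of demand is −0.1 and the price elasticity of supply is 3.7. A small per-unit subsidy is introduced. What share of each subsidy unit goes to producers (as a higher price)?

For a small subsidy around the equilibrium, the benefit split depends on the relative slopes, which at a point are proportional to the elasticities.
Buyer share = εs/(εs + |εd|) = 3.7/(3.7 + 0.1) = 37/38; seller share = |εd|/(εs + |εd|) = 1/38.
So producers capture 1/38 of the subsidy.

Producer share = 1/38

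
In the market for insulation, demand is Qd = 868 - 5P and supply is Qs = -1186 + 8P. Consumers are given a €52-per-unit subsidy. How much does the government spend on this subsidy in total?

Pre-subsidy: 868 - 5P = -1186 + 8P gives P* = 158, Q* = 78.
With the rebate, buyers effectively pay Pb = Ps − 52, where Ps is the price sellers receive.
Demand in terms of Ps becomes Qd = 868 − 5(Ps − 52) = 1128 - 5Ps. Setting this equal to supply: 1128 - 5Ps = -1186 + 8Ps, so Ps = 178.
Buyers pay Pb = 178 − 52 = 126; Q' = -1186 + 8·178 = 238.
Government outlay = subsidy × quantity = 52 × 238 = 12376.

Government cost = €12376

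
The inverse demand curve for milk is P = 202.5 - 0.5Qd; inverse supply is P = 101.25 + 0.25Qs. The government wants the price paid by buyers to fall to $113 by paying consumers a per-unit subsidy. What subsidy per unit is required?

Required subsidy s = $33 per unit

At a buyer price of 113, quantity demanded is 405 − 2·113 = 179.
Sellers supply 179 only when they receive Ps = 101.25 + 0.25·179 = 146.
s = Ps − Pb = 146 − 113 = 33.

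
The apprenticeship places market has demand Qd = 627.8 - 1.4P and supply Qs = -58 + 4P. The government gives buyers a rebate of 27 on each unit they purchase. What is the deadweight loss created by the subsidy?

Deadweight loss = 378

Pre-subsidy: 627.8 - 1.4P = -58 + 4P gives P* = 127, Q* = 450.
With the rebate, buyers effectively pay Pb = Ps − 27, where Ps is the price sellers receive.
Demand in terms of Ps becomes Qd = 627.8 − 1.4(Ps − 27) = 665.6 - 1.4Ps. Setting this equal to supply: 665.6 - 1.4Ps = -58 + 4Ps, so Ps = 134.
Buyers pay Pb = 134 − 27 = 107; Q' = -58 + 4·134 = 478.
The subsidy expands output by 478 − 450 = 28 past the efficient level; on those units the gap between marginal cost and willingness to pay runs from 0 up to 27.
DWL = ½ × 27 × 28 = 378.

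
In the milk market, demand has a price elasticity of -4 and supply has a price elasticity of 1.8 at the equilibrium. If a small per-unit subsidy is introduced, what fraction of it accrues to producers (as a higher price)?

Producer share = 20/29

For a small subsidy around the equilibrium, the benefit split depends on the relative slopes, which at a point are proportional to the elasticities.
Buyer share = εs/(εs + |εd|) = 1.8/(1.8 + 4) = 9/29; seller share = |εd|/(εs + |εd|) = 20/29.
So producers capture 20/29 of the subsidy.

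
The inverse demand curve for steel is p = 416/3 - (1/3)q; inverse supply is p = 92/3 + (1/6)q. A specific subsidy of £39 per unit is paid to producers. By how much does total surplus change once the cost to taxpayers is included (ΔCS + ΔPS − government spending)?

Net change in total surplus = -£1521

Pre-subsidy: 416/3 - (1/3)q = 92/3 + (1/6)q gives q* = 216 and p* = 200/3.
With the subsidy, sellers receive ps = pb + 39 for each unit, where pb is the price buyers pay.
On the curves, pb = 416/3 - (1/3)q and ps = 92/3 + (1/6)q; the wedge ps − pb = 39 gives 92/3 + (1/6)q − (416/3 - (1/3)q) = 39, so q' = 294.
Then pb = 416/3 − (1/3)·294 = 122/3 and ps = 92/3 + (1/6)·294 = 239/3.
ΔCS = ½(216 + 294)(200/3 − 122/3) = 6630; ΔPS = ½(216 + 294)(239/3 − 200/3) = 3315.
Government spending = 39 × 294 = 11466.
Net change = 6630 + 3315 − 11466 = -1521. The loss equals the DWL triangle ½·39·78.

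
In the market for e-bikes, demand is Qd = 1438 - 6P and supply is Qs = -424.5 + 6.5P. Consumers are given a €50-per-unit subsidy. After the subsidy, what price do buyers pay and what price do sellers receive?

Pre-subsidy: 1438 - 6P = -424.5 + 6.5P gives P* = 149, Q* = 544.
With the rebate, buyers effectively pay Pb = Ps − 50, where Ps is the price sellers receive.
Demand in terms of Ps becomes Qd = 1438 − 6(Ps − 50) = 1738 - 6Ps. Setting this equal to supply: 1738 - 6Ps = -424.5 + 6.5Ps, so Ps = 173.
Buyers pay Pb = 173 − 50 = 123; Q' = -424.5 + 6.5·173 = 700.

Buyers pay €123; sellers receive €173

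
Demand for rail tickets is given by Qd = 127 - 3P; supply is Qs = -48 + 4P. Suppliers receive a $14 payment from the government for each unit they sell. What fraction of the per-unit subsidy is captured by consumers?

Pre-subsidy: 127 - 3P = -48 + 4P gives P* = 25, Q* = 52.
With the subsidy, sellers receive Ps = Pb + 14 for each unit, where Pb is the price buyers pay.
Supply in terms of Pb becomes Qs = -48 + 4(Pb + 14) = 8 + 4Pb. Setting this equal to demand: 127 - 3Pb = 8 + 4Pb, so Pb = 17.
Sellers receive Ps = 17 + 14 = 31; Q' = 127 − 3·17 = 76.
Buyers' price falls by P* − Pb = 25 − 17 = 8; sellers' price rises by Ps − P* = 31 − 25 = 6.
So consumers capture 8/14 = 4/7 of each unit of subsidy.

Consumer share = 4/7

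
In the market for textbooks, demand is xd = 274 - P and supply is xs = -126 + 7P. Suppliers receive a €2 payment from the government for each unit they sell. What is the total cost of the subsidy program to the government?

Pre-subsidy: 274 - P = -126 + 7P gives P* = 50, x* = 224.
With the subsidy, sellers receive Ps = Pb + 2 for each unit, where Pb is the price buyers pay.
Supply in terms of Pb becomes xs = -126 + 7(Pb + 2) = -112 + 7Pb. Setting this equal to demand: 274 - Pb = -112 + 7Pb, so Pb = 48.25.
Sellers receive Ps = 48.25 + 2 = 50.25; x' = 274 − 1·48.25 = 225.75.
Government outlay = subsidy × quantity = 2 × 225.75 = 451.5.

Government cost = €451.5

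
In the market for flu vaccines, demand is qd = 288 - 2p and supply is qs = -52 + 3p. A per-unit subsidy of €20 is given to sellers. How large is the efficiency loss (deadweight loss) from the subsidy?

Pre-subsidy: 288 - 2p = -52 + 3p gives p* = 68, q* = 152.
With the subsidy, sellers receive ps = pb + 20 for each unit, where pb is the price buyers pay.
Supply in terms of pb becomes qs = -52 + 3(pb + 20) = 8 + 3pb. Setting this equal to demand: 288 - 2pb = 8 + 3pb, so pb = 56.
Sellers receive ps = 56 + 20 = 76; q' = 288 − 2·56 = 176.
The subsidy expands output by 176 − 152 = 24 past the efficient level; on those units the gap between marginal cost and willingness to pay runs from 0 up to 20.
DWL = ½ × 20 × 24 = 240.

Deadweight loss = €240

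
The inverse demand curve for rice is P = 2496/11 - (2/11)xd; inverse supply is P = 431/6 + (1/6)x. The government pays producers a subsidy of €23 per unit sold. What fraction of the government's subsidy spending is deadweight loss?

DWL / government spending = 33/511

Pre-subsidy: 2496/11 - (2/11)x = 431/6 + (1/6)x gives x* = 445 and P* = 146.
With the subsidy, sellers receive Ps = Pb + 23 for each unit, where Pb is the price buyers pay.
On the curves, Pb = 2496/11 - (2/11)x and Ps = 431/6 + (1/6)x; the wedge Ps − Pb = 23 gives 431/6 + (1/6)x − (2496/11 - (2/11)x) = 23, so x' = 511.
Then Pb = 2496/11 − (2/11)·511 = 134 and Ps = 431/6 + (1/6)·511 = 157.
ΔCS = ½(445 + 511)(146 − 134) = 5736; ΔPS = ½(445 + 511)(157 − 146) = 5258.
Government spending = 23 × 511 = 11753.
DWL = ½ × 23 × (511 − 445) = 759; fraction = 759 / 11753 = 33/511.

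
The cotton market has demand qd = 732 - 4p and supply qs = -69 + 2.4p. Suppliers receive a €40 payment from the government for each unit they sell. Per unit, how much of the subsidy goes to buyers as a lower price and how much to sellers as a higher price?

Buyers gain €15 per unit; sellers gain €25 per unit

Pre-subsidy: 732 - 4p = -69 + 2.4p gives p* = 125.15625, q* = 231.375.
With the subsidy, sellers receive ps = pb + 40 for each unit, where pb is the price buyers pay.
Supply in terms of pb becomes qs = -69 + 2.4(pb + 40) = 27 + 2.4pb. Setting this equal to demand: 732 - 4pb = 27 + 2.4pb, so pb = 110.15625.
Sellers receive ps = 110.15625 + 40 = 150.15625; q' = 732 − 4·110.15625 = 291.375.
Buyers' price falls by p* − pb = 125.15625 − 110.15625 = 15; sellers' price rises by ps − p* = 150.15625 − 125.15625 = 25.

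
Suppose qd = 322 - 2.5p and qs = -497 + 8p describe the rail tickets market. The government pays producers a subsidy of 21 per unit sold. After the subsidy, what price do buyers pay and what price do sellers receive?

Buyers pay 62; sellers receive 83

Pre-subsidy: 322 - 2.5p = -497 + 8p gives p* = 78, q* = 127.
With the subsidy, sellers receive ps = pb + 21 for each unit, where pb is the price buyers pay.
Supply in terms of pb becomes qs = -497 + 8(pb + 21) = -329 + 8pb. Setting this equal to demand: 322 - 2.5pb = -329 + 8pb, so pb = 62.
Sellers receive ps = 62 + 21 = 83; q' = 322 − 2.5·62 = 167.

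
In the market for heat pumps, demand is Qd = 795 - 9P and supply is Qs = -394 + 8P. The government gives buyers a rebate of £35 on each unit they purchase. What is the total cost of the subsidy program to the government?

Government cost = 186690/17

Pre-subsidy: 795 - 9P = -394 + 8P gives P* = 1189/17, Q* = 2814/17.
With the rebate, buyers effectively pay Pb = Ps − 35, where Ps is the price sellers receive.
Demand in terms of Ps becomes Qd = 795 − 9(Ps − 35) = 1110 - 9Ps. Setting this equal to supply: 1110 - 9Ps = -394 + 8Ps, so Ps = 1504/17.
Buyers pay Pb = 1504/17 − 35 = 909/17; Q' = -394 + 8·(1504/17) = 5334/17.
Government outlay = subsidy × quantity = 35 × 5334/17 = 186690/17.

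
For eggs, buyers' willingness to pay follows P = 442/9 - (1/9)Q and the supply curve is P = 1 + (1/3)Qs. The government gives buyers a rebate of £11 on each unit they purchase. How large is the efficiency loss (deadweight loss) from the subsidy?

Deadweight loss = £136.125

Pre-subsidy: 442/9 - (1/9)Q = 1 + (1/3)Q gives Q* = 108.25 and P* = 445/12.
With the rebate, buyers effectively pay Pb = Ps − 11, where Ps is the price sellers receive.
On the curves, Pb = 442/9 - (1/9)Q and Ps = 1 + (1/3)Q; the wedge Ps − Pb = 11 gives 1 + (1/3)Q − (442/9 - (1/9)Q) = 11, so Q' = 133.
Then Pb = 442/9 − (1/9)·133 = 103/3 and Ps = 1 + (1/3)·133 = 136/3.
The subsidy expands output by 133 − 108.25 = 24.75 past the efficient level; on those units the gap between marginal cost and willingness to pay runs from 0 up to 11.
DWL = ½ × 11 × 24.75 = 136.125.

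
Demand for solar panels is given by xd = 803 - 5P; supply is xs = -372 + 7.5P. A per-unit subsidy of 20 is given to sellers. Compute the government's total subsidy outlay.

Government cost = 7860

Pre-subsidy: 803 - 5P = -372 + 7.5P gives P* = 94, x* = 333.
With the subsidy, sellers receive Ps = Pb + 20 for each unit, where Pb is the price buyers pay.
Supply in terms of Pb becomes xs = -372 + 7.5(Pb + 20) = -222 + 7.5Pb. Setting this equal to demand: 803 - 5Pb = -222 + 7.5Pb, so Pb = 82.
Sellers receive Ps = 82 + 20 = 102; x' = 803 − 5·82 = 393.
Government outlay = subsidy × quantity = 20 × 393 = 7860.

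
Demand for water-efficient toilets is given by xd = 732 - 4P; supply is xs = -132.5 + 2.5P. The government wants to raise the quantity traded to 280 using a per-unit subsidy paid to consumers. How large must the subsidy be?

Required subsidy s = 52 per unit

At x = 280, invert demand for the buyer price: Pb = (732 − 280)/4 = 113; invert supply for the seller price: Ps = (280 − (-132.5))/2.5 = 165.
The subsidy must fill the gap: s = Ps − Pb = 165 − 113 = 52.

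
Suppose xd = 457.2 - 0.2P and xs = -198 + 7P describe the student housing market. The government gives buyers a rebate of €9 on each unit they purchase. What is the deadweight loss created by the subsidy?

Pre-subsidy: 457.2 - 0.2P = -198 + 7P gives P* = 91, x* = 439.
With the rebate, buyers effectively pay Pb = Ps − 9, where Ps is the price sellers receive.
Demand in terms of Ps becomes xd = 457.2 − 0.2(Ps − 9) = 459 - 0.2Ps. Setting this equal to supply: 459 - 0.2Ps = -198 + 7Ps, so Ps = 91.25.
Buyers pay Pb = 91.25 − 9 = 82.25; x' = -198 + 7·91.25 = 440.75.
The subsidy expands output by 440.75 − 439 = 1.75 past the efficient level; on those units the gap between marginal cost and willingness to pay runs from 0 up to 9.
DWL = ½ × 9 × 1.75 = 7.875.

Deadweight loss = €7.875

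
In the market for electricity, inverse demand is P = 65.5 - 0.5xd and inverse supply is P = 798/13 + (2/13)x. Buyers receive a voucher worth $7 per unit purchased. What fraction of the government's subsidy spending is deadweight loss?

Pre-subsidy: 65.5 - 0.5x = 798/13 + (2/13)x gives x* = 107/17 and P* = 1060/17.
With the rebate, buyers effectively pay Pb = Ps − 7, where Ps is the price sellers receive.
On the curves, Pb = 65.5 - 0.5x and Ps = 798/13 + (2/13)x; the wedge Ps − Pb = 7 gives 798/13 + (2/13)x − (65.5 - 0.5x) = 7, so x' = 17.
Then Pb = 65.5 − 0.5·17 = 57 and Ps = 798/13 + (2/13)·17 = 64.
ΔCS = ½(107/17 + 17)(1060/17 − 57) = 18018/289; ΔPS = ½(107/17 + 17)(64 − 1060/17) = 5544/289.
Government spending = 7 × 17 = 119.
DWL = ½ × 7 × (17 − 107/17) = 637/17; fraction = (637/17) / 119 = 91/289.

DWL / government spending = 91/289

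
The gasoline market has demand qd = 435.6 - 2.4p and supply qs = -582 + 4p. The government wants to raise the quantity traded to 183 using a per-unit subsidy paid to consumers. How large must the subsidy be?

At q = 183, invert demand for the buyer price: pb = (435.6 − 183)/2.4 = 105.25; invert supply for the seller price: ps = (183 − (-582))/4 = 191.25.
The subsidy must fill the gap: s = ps − pb = 191.25 − 105.25 = 86.

Required subsidy s = 86 per unit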